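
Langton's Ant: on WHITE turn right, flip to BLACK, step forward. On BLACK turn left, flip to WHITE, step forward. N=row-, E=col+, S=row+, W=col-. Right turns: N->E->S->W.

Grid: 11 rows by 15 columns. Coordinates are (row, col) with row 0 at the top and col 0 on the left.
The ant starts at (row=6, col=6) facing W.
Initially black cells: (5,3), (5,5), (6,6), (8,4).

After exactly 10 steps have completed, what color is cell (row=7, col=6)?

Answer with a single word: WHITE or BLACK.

Answer: BLACK

Derivation:
Step 1: on BLACK (6,6): turn L to S, flip to white, move to (7,6). |black|=3
Step 2: on WHITE (7,6): turn R to W, flip to black, move to (7,5). |black|=4
Step 3: on WHITE (7,5): turn R to N, flip to black, move to (6,5). |black|=5
Step 4: on WHITE (6,5): turn R to E, flip to black, move to (6,6). |black|=6
Step 5: on WHITE (6,6): turn R to S, flip to black, move to (7,6). |black|=7
Step 6: on BLACK (7,6): turn L to E, flip to white, move to (7,7). |black|=6
Step 7: on WHITE (7,7): turn R to S, flip to black, move to (8,7). |black|=7
Step 8: on WHITE (8,7): turn R to W, flip to black, move to (8,6). |black|=8
Step 9: on WHITE (8,6): turn R to N, flip to black, move to (7,6). |black|=9
Step 10: on WHITE (7,6): turn R to E, flip to black, move to (7,7). |black|=10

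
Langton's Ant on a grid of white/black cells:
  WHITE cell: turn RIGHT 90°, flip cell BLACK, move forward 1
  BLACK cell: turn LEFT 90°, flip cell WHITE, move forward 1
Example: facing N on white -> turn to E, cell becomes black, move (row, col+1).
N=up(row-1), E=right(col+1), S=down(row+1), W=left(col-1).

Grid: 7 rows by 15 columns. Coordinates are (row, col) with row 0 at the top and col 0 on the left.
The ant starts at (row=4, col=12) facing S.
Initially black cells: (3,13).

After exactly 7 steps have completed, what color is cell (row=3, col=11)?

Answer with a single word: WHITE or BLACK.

Answer: BLACK

Derivation:
Step 1: on WHITE (4,12): turn R to W, flip to black, move to (4,11). |black|=2
Step 2: on WHITE (4,11): turn R to N, flip to black, move to (3,11). |black|=3
Step 3: on WHITE (3,11): turn R to E, flip to black, move to (3,12). |black|=4
Step 4: on WHITE (3,12): turn R to S, flip to black, move to (4,12). |black|=5
Step 5: on BLACK (4,12): turn L to E, flip to white, move to (4,13). |black|=4
Step 6: on WHITE (4,13): turn R to S, flip to black, move to (5,13). |black|=5
Step 7: on WHITE (5,13): turn R to W, flip to black, move to (5,12). |black|=6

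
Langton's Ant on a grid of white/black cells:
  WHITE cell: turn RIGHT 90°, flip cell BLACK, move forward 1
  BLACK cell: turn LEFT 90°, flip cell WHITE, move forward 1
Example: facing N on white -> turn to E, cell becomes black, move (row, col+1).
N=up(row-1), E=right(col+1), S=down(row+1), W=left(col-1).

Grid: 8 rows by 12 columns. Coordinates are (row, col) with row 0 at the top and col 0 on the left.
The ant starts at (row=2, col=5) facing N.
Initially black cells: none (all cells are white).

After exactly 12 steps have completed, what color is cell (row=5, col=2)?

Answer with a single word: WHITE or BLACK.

Step 1: on WHITE (2,5): turn R to E, flip to black, move to (2,6). |black|=1
Step 2: on WHITE (2,6): turn R to S, flip to black, move to (3,6). |black|=2
Step 3: on WHITE (3,6): turn R to W, flip to black, move to (3,5). |black|=3
Step 4: on WHITE (3,5): turn R to N, flip to black, move to (2,5). |black|=4
Step 5: on BLACK (2,5): turn L to W, flip to white, move to (2,4). |black|=3
Step 6: on WHITE (2,4): turn R to N, flip to black, move to (1,4). |black|=4
Step 7: on WHITE (1,4): turn R to E, flip to black, move to (1,5). |black|=5
Step 8: on WHITE (1,5): turn R to S, flip to black, move to (2,5). |black|=6
Step 9: on WHITE (2,5): turn R to W, flip to black, move to (2,4). |black|=7
Step 10: on BLACK (2,4): turn L to S, flip to white, move to (3,4). |black|=6
Step 11: on WHITE (3,4): turn R to W, flip to black, move to (3,3). |black|=7
Step 12: on WHITE (3,3): turn R to N, flip to black, move to (2,3). |black|=8

Answer: WHITE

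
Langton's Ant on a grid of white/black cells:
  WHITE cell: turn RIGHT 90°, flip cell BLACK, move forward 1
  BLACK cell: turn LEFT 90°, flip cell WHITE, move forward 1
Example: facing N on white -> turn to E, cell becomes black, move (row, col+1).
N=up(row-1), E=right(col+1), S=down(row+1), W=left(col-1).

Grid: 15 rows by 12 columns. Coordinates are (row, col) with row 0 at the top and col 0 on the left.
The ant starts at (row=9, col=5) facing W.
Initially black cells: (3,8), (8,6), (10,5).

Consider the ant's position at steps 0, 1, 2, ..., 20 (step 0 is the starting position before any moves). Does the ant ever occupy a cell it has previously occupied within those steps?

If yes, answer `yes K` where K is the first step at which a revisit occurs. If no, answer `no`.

Answer: yes 6

Derivation:
Step 1: on WHITE (9,5): turn R to N, flip to black, move to (8,5). |black|=4 — new cell
Step 2: on WHITE (8,5): turn R to E, flip to black, move to (8,6). |black|=5 — new cell
Step 3: on BLACK (8,6): turn L to N, flip to white, move to (7,6). |black|=4 — new cell
Step 4: on WHITE (7,6): turn R to E, flip to black, move to (7,7). |black|=5 — new cell
Step 5: on WHITE (7,7): turn R to S, flip to black, move to (8,7). |black|=6 — new cell
Step 6: on WHITE (8,7): turn R to W, flip to black, move to (8,6). |black|=7 — REVISIT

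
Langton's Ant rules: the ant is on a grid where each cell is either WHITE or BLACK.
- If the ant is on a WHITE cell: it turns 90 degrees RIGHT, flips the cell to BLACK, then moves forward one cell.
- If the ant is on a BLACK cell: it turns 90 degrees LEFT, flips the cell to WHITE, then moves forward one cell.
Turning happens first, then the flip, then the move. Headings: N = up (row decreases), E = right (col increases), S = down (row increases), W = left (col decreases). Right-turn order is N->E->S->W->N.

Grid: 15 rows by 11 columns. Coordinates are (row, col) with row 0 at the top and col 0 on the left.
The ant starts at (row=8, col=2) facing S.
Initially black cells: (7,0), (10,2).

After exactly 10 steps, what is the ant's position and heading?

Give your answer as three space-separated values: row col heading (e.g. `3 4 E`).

Step 1: on WHITE (8,2): turn R to W, flip to black, move to (8,1). |black|=3
Step 2: on WHITE (8,1): turn R to N, flip to black, move to (7,1). |black|=4
Step 3: on WHITE (7,1): turn R to E, flip to black, move to (7,2). |black|=5
Step 4: on WHITE (7,2): turn R to S, flip to black, move to (8,2). |black|=6
Step 5: on BLACK (8,2): turn L to E, flip to white, move to (8,3). |black|=5
Step 6: on WHITE (8,3): turn R to S, flip to black, move to (9,3). |black|=6
Step 7: on WHITE (9,3): turn R to W, flip to black, move to (9,2). |black|=7
Step 8: on WHITE (9,2): turn R to N, flip to black, move to (8,2). |black|=8
Step 9: on WHITE (8,2): turn R to E, flip to black, move to (8,3). |black|=9
Step 10: on BLACK (8,3): turn L to N, flip to white, move to (7,3). |black|=8

Answer: 7 3 N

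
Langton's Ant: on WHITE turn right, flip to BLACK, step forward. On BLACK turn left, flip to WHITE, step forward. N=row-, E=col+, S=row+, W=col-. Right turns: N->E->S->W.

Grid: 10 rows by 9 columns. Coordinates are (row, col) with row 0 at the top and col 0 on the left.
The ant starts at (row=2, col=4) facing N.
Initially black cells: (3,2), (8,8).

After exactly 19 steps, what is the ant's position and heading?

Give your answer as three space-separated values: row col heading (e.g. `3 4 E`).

Step 1: on WHITE (2,4): turn R to E, flip to black, move to (2,5). |black|=3
Step 2: on WHITE (2,5): turn R to S, flip to black, move to (3,5). |black|=4
Step 3: on WHITE (3,5): turn R to W, flip to black, move to (3,4). |black|=5
Step 4: on WHITE (3,4): turn R to N, flip to black, move to (2,4). |black|=6
Step 5: on BLACK (2,4): turn L to W, flip to white, move to (2,3). |black|=5
Step 6: on WHITE (2,3): turn R to N, flip to black, move to (1,3). |black|=6
Step 7: on WHITE (1,3): turn R to E, flip to black, move to (1,4). |black|=7
Step 8: on WHITE (1,4): turn R to S, flip to black, move to (2,4). |black|=8
Step 9: on WHITE (2,4): turn R to W, flip to black, move to (2,3). |black|=9
Step 10: on BLACK (2,3): turn L to S, flip to white, move to (3,3). |black|=8
Step 11: on WHITE (3,3): turn R to W, flip to black, move to (3,2). |black|=9
Step 12: on BLACK (3,2): turn L to S, flip to white, move to (4,2). |black|=8
Step 13: on WHITE (4,2): turn R to W, flip to black, move to (4,1). |black|=9
Step 14: on WHITE (4,1): turn R to N, flip to black, move to (3,1). |black|=10
Step 15: on WHITE (3,1): turn R to E, flip to black, move to (3,2). |black|=11
Step 16: on WHITE (3,2): turn R to S, flip to black, move to (4,2). |black|=12
Step 17: on BLACK (4,2): turn L to E, flip to white, move to (4,3). |black|=11
Step 18: on WHITE (4,3): turn R to S, flip to black, move to (5,3). |black|=12
Step 19: on WHITE (5,3): turn R to W, flip to black, move to (5,2). |black|=13

Answer: 5 2 W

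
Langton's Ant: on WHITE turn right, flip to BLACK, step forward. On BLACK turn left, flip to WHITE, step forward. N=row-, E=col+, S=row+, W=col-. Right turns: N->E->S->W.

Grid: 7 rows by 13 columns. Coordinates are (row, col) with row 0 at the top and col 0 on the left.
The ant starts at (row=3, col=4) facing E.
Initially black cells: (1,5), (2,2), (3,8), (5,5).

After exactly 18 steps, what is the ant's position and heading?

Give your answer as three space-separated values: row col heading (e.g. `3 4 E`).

Step 1: on WHITE (3,4): turn R to S, flip to black, move to (4,4). |black|=5
Step 2: on WHITE (4,4): turn R to W, flip to black, move to (4,3). |black|=6
Step 3: on WHITE (4,3): turn R to N, flip to black, move to (3,3). |black|=7
Step 4: on WHITE (3,3): turn R to E, flip to black, move to (3,4). |black|=8
Step 5: on BLACK (3,4): turn L to N, flip to white, move to (2,4). |black|=7
Step 6: on WHITE (2,4): turn R to E, flip to black, move to (2,5). |black|=8
Step 7: on WHITE (2,5): turn R to S, flip to black, move to (3,5). |black|=9
Step 8: on WHITE (3,5): turn R to W, flip to black, move to (3,4). |black|=10
Step 9: on WHITE (3,4): turn R to N, flip to black, move to (2,4). |black|=11
Step 10: on BLACK (2,4): turn L to W, flip to white, move to (2,3). |black|=10
Step 11: on WHITE (2,3): turn R to N, flip to black, move to (1,3). |black|=11
Step 12: on WHITE (1,3): turn R to E, flip to black, move to (1,4). |black|=12
Step 13: on WHITE (1,4): turn R to S, flip to black, move to (2,4). |black|=13
Step 14: on WHITE (2,4): turn R to W, flip to black, move to (2,3). |black|=14
Step 15: on BLACK (2,3): turn L to S, flip to white, move to (3,3). |black|=13
Step 16: on BLACK (3,3): turn L to E, flip to white, move to (3,4). |black|=12
Step 17: on BLACK (3,4): turn L to N, flip to white, move to (2,4). |black|=11
Step 18: on BLACK (2,4): turn L to W, flip to white, move to (2,3). |black|=10

Answer: 2 3 W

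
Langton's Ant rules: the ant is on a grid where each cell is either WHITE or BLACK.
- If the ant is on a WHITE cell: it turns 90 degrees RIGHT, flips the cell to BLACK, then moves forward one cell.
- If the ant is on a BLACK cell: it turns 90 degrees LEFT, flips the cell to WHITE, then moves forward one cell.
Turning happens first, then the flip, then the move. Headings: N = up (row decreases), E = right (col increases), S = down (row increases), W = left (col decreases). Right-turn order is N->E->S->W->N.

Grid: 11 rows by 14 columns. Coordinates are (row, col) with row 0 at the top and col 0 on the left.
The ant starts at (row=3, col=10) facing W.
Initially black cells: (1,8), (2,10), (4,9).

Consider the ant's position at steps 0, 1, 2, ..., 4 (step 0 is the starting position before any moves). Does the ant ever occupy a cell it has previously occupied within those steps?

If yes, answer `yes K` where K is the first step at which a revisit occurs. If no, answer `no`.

Step 1: on WHITE (3,10): turn R to N, flip to black, move to (2,10). |black|=4 — new cell
Step 2: on BLACK (2,10): turn L to W, flip to white, move to (2,9). |black|=3 — new cell
Step 3: on WHITE (2,9): turn R to N, flip to black, move to (1,9). |black|=4 — new cell
Step 4: on WHITE (1,9): turn R to E, flip to black, move to (1,10). |black|=5 — new cell
No revisit within 4 steps.

Answer: no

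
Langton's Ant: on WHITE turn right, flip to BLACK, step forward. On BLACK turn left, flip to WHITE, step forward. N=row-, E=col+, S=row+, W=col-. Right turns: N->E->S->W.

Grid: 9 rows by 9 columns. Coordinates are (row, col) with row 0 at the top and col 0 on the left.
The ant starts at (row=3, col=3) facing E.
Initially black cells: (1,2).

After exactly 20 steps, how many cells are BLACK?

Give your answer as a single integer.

Answer: 13

Derivation:
Step 1: on WHITE (3,3): turn R to S, flip to black, move to (4,3). |black|=2
Step 2: on WHITE (4,3): turn R to W, flip to black, move to (4,2). |black|=3
Step 3: on WHITE (4,2): turn R to N, flip to black, move to (3,2). |black|=4
Step 4: on WHITE (3,2): turn R to E, flip to black, move to (3,3). |black|=5
Step 5: on BLACK (3,3): turn L to N, flip to white, move to (2,3). |black|=4
Step 6: on WHITE (2,3): turn R to E, flip to black, move to (2,4). |black|=5
Step 7: on WHITE (2,4): turn R to S, flip to black, move to (3,4). |black|=6
Step 8: on WHITE (3,4): turn R to W, flip to black, move to (3,3). |black|=7
Step 9: on WHITE (3,3): turn R to N, flip to black, move to (2,3). |black|=8
Step 10: on BLACK (2,3): turn L to W, flip to white, move to (2,2). |black|=7
Step 11: on WHITE (2,2): turn R to N, flip to black, move to (1,2). |black|=8
Step 12: on BLACK (1,2): turn L to W, flip to white, move to (1,1). |black|=7
Step 13: on WHITE (1,1): turn R to N, flip to black, move to (0,1). |black|=8
Step 14: on WHITE (0,1): turn R to E, flip to black, move to (0,2). |black|=9
Step 15: on WHITE (0,2): turn R to S, flip to black, move to (1,2). |black|=10
Step 16: on WHITE (1,2): turn R to W, flip to black, move to (1,1). |black|=11
Step 17: on BLACK (1,1): turn L to S, flip to white, move to (2,1). |black|=10
Step 18: on WHITE (2,1): turn R to W, flip to black, move to (2,0). |black|=11
Step 19: on WHITE (2,0): turn R to N, flip to black, move to (1,0). |black|=12
Step 20: on WHITE (1,0): turn R to E, flip to black, move to (1,1). |black|=13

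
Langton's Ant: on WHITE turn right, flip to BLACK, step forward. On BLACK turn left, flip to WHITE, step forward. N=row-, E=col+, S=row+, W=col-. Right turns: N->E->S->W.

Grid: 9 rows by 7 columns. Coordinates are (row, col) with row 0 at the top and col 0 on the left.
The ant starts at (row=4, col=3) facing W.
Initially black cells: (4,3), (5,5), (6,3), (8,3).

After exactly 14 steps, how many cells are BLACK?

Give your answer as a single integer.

Answer: 10

Derivation:
Step 1: on BLACK (4,3): turn L to S, flip to white, move to (5,3). |black|=3
Step 2: on WHITE (5,3): turn R to W, flip to black, move to (5,2). |black|=4
Step 3: on WHITE (5,2): turn R to N, flip to black, move to (4,2). |black|=5
Step 4: on WHITE (4,2): turn R to E, flip to black, move to (4,3). |black|=6
Step 5: on WHITE (4,3): turn R to S, flip to black, move to (5,3). |black|=7
Step 6: on BLACK (5,3): turn L to E, flip to white, move to (5,4). |black|=6
Step 7: on WHITE (5,4): turn R to S, flip to black, move to (6,4). |black|=7
Step 8: on WHITE (6,4): turn R to W, flip to black, move to (6,3). |black|=8
Step 9: on BLACK (6,3): turn L to S, flip to white, move to (7,3). |black|=7
Step 10: on WHITE (7,3): turn R to W, flip to black, move to (7,2). |black|=8
Step 11: on WHITE (7,2): turn R to N, flip to black, move to (6,2). |black|=9
Step 12: on WHITE (6,2): turn R to E, flip to black, move to (6,3). |black|=10
Step 13: on WHITE (6,3): turn R to S, flip to black, move to (7,3). |black|=11
Step 14: on BLACK (7,3): turn L to E, flip to white, move to (7,4). |black|=10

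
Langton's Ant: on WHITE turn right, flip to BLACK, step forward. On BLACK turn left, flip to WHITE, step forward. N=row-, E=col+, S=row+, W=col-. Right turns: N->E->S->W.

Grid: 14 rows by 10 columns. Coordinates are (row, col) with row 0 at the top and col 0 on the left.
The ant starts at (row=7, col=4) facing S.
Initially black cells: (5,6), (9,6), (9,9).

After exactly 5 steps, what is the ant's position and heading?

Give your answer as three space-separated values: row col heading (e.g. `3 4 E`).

Step 1: on WHITE (7,4): turn R to W, flip to black, move to (7,3). |black|=4
Step 2: on WHITE (7,3): turn R to N, flip to black, move to (6,3). |black|=5
Step 3: on WHITE (6,3): turn R to E, flip to black, move to (6,4). |black|=6
Step 4: on WHITE (6,4): turn R to S, flip to black, move to (7,4). |black|=7
Step 5: on BLACK (7,4): turn L to E, flip to white, move to (7,5). |black|=6

Answer: 7 5 E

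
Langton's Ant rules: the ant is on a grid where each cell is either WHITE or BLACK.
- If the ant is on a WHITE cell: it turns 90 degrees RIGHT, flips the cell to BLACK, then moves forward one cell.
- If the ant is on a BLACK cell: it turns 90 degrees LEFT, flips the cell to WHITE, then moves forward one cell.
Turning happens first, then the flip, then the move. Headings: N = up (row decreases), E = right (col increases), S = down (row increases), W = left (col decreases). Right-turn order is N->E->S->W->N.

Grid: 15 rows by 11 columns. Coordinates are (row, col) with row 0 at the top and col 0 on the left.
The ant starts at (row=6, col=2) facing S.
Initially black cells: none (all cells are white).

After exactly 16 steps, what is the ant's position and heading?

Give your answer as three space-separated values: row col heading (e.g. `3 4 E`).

Step 1: on WHITE (6,2): turn R to W, flip to black, move to (6,1). |black|=1
Step 2: on WHITE (6,1): turn R to N, flip to black, move to (5,1). |black|=2
Step 3: on WHITE (5,1): turn R to E, flip to black, move to (5,2). |black|=3
Step 4: on WHITE (5,2): turn R to S, flip to black, move to (6,2). |black|=4
Step 5: on BLACK (6,2): turn L to E, flip to white, move to (6,3). |black|=3
Step 6: on WHITE (6,3): turn R to S, flip to black, move to (7,3). |black|=4
Step 7: on WHITE (7,3): turn R to W, flip to black, move to (7,2). |black|=5
Step 8: on WHITE (7,2): turn R to N, flip to black, move to (6,2). |black|=6
Step 9: on WHITE (6,2): turn R to E, flip to black, move to (6,3). |black|=7
Step 10: on BLACK (6,3): turn L to N, flip to white, move to (5,3). |black|=6
Step 11: on WHITE (5,3): turn R to E, flip to black, move to (5,4). |black|=7
Step 12: on WHITE (5,4): turn R to S, flip to black, move to (6,4). |black|=8
Step 13: on WHITE (6,4): turn R to W, flip to black, move to (6,3). |black|=9
Step 14: on WHITE (6,3): turn R to N, flip to black, move to (5,3). |black|=10
Step 15: on BLACK (5,3): turn L to W, flip to white, move to (5,2). |black|=9
Step 16: on BLACK (5,2): turn L to S, flip to white, move to (6,2). |black|=8

Answer: 6 2 S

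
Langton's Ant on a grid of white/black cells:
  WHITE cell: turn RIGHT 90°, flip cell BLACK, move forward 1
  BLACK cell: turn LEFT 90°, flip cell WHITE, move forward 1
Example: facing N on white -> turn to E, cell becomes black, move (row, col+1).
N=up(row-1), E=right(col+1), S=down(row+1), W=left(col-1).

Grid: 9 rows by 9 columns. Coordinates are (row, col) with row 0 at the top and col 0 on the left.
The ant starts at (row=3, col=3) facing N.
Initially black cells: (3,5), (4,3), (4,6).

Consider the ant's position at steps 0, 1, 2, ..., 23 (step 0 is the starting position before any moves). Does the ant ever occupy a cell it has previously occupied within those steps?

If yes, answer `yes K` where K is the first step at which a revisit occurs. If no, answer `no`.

Answer: yes 7

Derivation:
Step 1: on WHITE (3,3): turn R to E, flip to black, move to (3,4). |black|=4 — new cell
Step 2: on WHITE (3,4): turn R to S, flip to black, move to (4,4). |black|=5 — new cell
Step 3: on WHITE (4,4): turn R to W, flip to black, move to (4,3). |black|=6 — new cell
Step 4: on BLACK (4,3): turn L to S, flip to white, move to (5,3). |black|=5 — new cell
Step 5: on WHITE (5,3): turn R to W, flip to black, move to (5,2). |black|=6 — new cell
Step 6: on WHITE (5,2): turn R to N, flip to black, move to (4,2). |black|=7 — new cell
Step 7: on WHITE (4,2): turn R to E, flip to black, move to (4,3). |black|=8 — REVISIT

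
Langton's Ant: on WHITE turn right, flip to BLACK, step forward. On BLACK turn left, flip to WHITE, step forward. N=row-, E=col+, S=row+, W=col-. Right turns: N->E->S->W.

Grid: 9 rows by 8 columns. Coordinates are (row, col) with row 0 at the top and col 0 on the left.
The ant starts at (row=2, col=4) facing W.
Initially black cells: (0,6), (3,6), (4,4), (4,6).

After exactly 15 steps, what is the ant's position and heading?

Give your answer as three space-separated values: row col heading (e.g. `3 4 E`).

Answer: 4 3 N

Derivation:
Step 1: on WHITE (2,4): turn R to N, flip to black, move to (1,4). |black|=5
Step 2: on WHITE (1,4): turn R to E, flip to black, move to (1,5). |black|=6
Step 3: on WHITE (1,5): turn R to S, flip to black, move to (2,5). |black|=7
Step 4: on WHITE (2,5): turn R to W, flip to black, move to (2,4). |black|=8
Step 5: on BLACK (2,4): turn L to S, flip to white, move to (3,4). |black|=7
Step 6: on WHITE (3,4): turn R to W, flip to black, move to (3,3). |black|=8
Step 7: on WHITE (3,3): turn R to N, flip to black, move to (2,3). |black|=9
Step 8: on WHITE (2,3): turn R to E, flip to black, move to (2,4). |black|=10
Step 9: on WHITE (2,4): turn R to S, flip to black, move to (3,4). |black|=11
Step 10: on BLACK (3,4): turn L to E, flip to white, move to (3,5). |black|=10
Step 11: on WHITE (3,5): turn R to S, flip to black, move to (4,5). |black|=11
Step 12: on WHITE (4,5): turn R to W, flip to black, move to (4,4). |black|=12
Step 13: on BLACK (4,4): turn L to S, flip to white, move to (5,4). |black|=11
Step 14: on WHITE (5,4): turn R to W, flip to black, move to (5,3). |black|=12
Step 15: on WHITE (5,3): turn R to N, flip to black, move to (4,3). |black|=13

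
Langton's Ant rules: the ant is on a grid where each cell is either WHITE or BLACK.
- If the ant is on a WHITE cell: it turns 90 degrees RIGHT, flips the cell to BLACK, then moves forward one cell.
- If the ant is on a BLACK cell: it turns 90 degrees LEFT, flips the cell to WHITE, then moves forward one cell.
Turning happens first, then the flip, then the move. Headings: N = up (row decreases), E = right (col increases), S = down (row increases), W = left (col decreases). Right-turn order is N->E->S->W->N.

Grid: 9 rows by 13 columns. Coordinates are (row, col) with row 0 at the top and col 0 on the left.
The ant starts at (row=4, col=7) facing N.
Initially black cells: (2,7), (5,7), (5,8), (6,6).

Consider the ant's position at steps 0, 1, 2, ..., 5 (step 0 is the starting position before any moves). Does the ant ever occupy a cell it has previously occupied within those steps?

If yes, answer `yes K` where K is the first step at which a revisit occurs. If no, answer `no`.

Answer: no

Derivation:
Step 1: on WHITE (4,7): turn R to E, flip to black, move to (4,8). |black|=5 — new cell
Step 2: on WHITE (4,8): turn R to S, flip to black, move to (5,8). |black|=6 — new cell
Step 3: on BLACK (5,8): turn L to E, flip to white, move to (5,9). |black|=5 — new cell
Step 4: on WHITE (5,9): turn R to S, flip to black, move to (6,9). |black|=6 — new cell
Step 5: on WHITE (6,9): turn R to W, flip to black, move to (6,8). |black|=7 — new cell
No revisit within 5 steps.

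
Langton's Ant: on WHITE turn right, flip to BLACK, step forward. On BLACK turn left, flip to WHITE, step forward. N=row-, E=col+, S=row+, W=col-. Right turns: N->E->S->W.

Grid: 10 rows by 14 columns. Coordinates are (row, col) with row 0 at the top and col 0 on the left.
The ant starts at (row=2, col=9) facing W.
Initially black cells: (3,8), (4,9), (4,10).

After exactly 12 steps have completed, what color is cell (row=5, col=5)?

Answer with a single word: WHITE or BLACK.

Step 1: on WHITE (2,9): turn R to N, flip to black, move to (1,9). |black|=4
Step 2: on WHITE (1,9): turn R to E, flip to black, move to (1,10). |black|=5
Step 3: on WHITE (1,10): turn R to S, flip to black, move to (2,10). |black|=6
Step 4: on WHITE (2,10): turn R to W, flip to black, move to (2,9). |black|=7
Step 5: on BLACK (2,9): turn L to S, flip to white, move to (3,9). |black|=6
Step 6: on WHITE (3,9): turn R to W, flip to black, move to (3,8). |black|=7
Step 7: on BLACK (3,8): turn L to S, flip to white, move to (4,8). |black|=6
Step 8: on WHITE (4,8): turn R to W, flip to black, move to (4,7). |black|=7
Step 9: on WHITE (4,7): turn R to N, flip to black, move to (3,7). |black|=8
Step 10: on WHITE (3,7): turn R to E, flip to black, move to (3,8). |black|=9
Step 11: on WHITE (3,8): turn R to S, flip to black, move to (4,8). |black|=10
Step 12: on BLACK (4,8): turn L to E, flip to white, move to (4,9). |black|=9

Answer: WHITE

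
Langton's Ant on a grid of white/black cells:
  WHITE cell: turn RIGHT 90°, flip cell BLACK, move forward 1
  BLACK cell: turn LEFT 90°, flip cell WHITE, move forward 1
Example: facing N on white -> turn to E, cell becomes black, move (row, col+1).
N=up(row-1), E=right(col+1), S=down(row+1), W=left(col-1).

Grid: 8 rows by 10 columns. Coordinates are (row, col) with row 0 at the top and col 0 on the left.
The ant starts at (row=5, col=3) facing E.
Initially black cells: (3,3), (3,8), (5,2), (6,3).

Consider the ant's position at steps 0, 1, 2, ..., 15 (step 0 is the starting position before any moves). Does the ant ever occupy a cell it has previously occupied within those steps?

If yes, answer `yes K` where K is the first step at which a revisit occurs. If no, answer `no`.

Answer: yes 5

Derivation:
Step 1: on WHITE (5,3): turn R to S, flip to black, move to (6,3). |black|=5 — new cell
Step 2: on BLACK (6,3): turn L to E, flip to white, move to (6,4). |black|=4 — new cell
Step 3: on WHITE (6,4): turn R to S, flip to black, move to (7,4). |black|=5 — new cell
Step 4: on WHITE (7,4): turn R to W, flip to black, move to (7,3). |black|=6 — new cell
Step 5: on WHITE (7,3): turn R to N, flip to black, move to (6,3). |black|=7 — REVISIT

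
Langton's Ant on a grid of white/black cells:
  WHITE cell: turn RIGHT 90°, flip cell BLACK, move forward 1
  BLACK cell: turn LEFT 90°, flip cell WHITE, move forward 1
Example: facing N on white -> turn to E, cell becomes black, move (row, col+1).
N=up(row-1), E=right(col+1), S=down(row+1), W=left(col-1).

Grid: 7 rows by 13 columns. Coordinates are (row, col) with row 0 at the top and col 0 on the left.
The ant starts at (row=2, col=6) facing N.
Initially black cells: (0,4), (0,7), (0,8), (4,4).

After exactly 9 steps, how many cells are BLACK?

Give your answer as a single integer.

Answer: 11

Derivation:
Step 1: on WHITE (2,6): turn R to E, flip to black, move to (2,7). |black|=5
Step 2: on WHITE (2,7): turn R to S, flip to black, move to (3,7). |black|=6
Step 3: on WHITE (3,7): turn R to W, flip to black, move to (3,6). |black|=7
Step 4: on WHITE (3,6): turn R to N, flip to black, move to (2,6). |black|=8
Step 5: on BLACK (2,6): turn L to W, flip to white, move to (2,5). |black|=7
Step 6: on WHITE (2,5): turn R to N, flip to black, move to (1,5). |black|=8
Step 7: on WHITE (1,5): turn R to E, flip to black, move to (1,6). |black|=9
Step 8: on WHITE (1,6): turn R to S, flip to black, move to (2,6). |black|=10
Step 9: on WHITE (2,6): turn R to W, flip to black, move to (2,5). |black|=11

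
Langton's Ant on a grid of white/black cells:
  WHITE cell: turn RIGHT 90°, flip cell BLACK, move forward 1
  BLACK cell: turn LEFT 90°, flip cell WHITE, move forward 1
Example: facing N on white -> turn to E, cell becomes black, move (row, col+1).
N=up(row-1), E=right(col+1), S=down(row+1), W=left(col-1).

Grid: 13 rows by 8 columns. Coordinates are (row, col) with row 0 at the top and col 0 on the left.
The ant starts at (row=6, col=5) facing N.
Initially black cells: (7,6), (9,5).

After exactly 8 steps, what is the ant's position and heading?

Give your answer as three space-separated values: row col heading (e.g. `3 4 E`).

Answer: 6 7 N

Derivation:
Step 1: on WHITE (6,5): turn R to E, flip to black, move to (6,6). |black|=3
Step 2: on WHITE (6,6): turn R to S, flip to black, move to (7,6). |black|=4
Step 3: on BLACK (7,6): turn L to E, flip to white, move to (7,7). |black|=3
Step 4: on WHITE (7,7): turn R to S, flip to black, move to (8,7). |black|=4
Step 5: on WHITE (8,7): turn R to W, flip to black, move to (8,6). |black|=5
Step 6: on WHITE (8,6): turn R to N, flip to black, move to (7,6). |black|=6
Step 7: on WHITE (7,6): turn R to E, flip to black, move to (7,7). |black|=7
Step 8: on BLACK (7,7): turn L to N, flip to white, move to (6,7). |black|=6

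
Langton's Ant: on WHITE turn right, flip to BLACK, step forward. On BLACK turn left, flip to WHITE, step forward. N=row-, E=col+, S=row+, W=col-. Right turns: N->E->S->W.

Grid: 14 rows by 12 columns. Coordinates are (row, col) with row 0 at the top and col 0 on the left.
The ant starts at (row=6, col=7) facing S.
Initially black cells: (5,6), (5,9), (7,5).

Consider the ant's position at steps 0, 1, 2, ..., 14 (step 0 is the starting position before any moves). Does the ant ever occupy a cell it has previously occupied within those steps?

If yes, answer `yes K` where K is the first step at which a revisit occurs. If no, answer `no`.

Answer: yes 6

Derivation:
Step 1: on WHITE (6,7): turn R to W, flip to black, move to (6,6). |black|=4 — new cell
Step 2: on WHITE (6,6): turn R to N, flip to black, move to (5,6). |black|=5 — new cell
Step 3: on BLACK (5,6): turn L to W, flip to white, move to (5,5). |black|=4 — new cell
Step 4: on WHITE (5,5): turn R to N, flip to black, move to (4,5). |black|=5 — new cell
Step 5: on WHITE (4,5): turn R to E, flip to black, move to (4,6). |black|=6 — new cell
Step 6: on WHITE (4,6): turn R to S, flip to black, move to (5,6). |black|=7 — REVISIT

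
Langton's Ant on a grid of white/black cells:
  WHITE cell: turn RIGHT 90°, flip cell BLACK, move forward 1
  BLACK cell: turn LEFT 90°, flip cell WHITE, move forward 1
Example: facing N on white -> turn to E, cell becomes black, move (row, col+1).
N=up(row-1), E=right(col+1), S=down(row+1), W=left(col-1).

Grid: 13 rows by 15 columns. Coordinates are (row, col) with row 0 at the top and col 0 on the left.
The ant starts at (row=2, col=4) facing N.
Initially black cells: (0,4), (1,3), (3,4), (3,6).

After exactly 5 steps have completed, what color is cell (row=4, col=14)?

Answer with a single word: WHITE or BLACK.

Answer: WHITE

Derivation:
Step 1: on WHITE (2,4): turn R to E, flip to black, move to (2,5). |black|=5
Step 2: on WHITE (2,5): turn R to S, flip to black, move to (3,5). |black|=6
Step 3: on WHITE (3,5): turn R to W, flip to black, move to (3,4). |black|=7
Step 4: on BLACK (3,4): turn L to S, flip to white, move to (4,4). |black|=6
Step 5: on WHITE (4,4): turn R to W, flip to black, move to (4,3). |black|=7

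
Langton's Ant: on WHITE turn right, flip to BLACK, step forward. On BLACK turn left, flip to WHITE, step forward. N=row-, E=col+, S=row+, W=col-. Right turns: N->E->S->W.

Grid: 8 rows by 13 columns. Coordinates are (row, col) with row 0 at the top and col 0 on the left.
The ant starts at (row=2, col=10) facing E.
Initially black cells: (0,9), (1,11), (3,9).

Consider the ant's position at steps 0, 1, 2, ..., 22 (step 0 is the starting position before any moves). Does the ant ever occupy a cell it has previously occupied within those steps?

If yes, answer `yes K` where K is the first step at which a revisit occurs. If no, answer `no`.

Step 1: on WHITE (2,10): turn R to S, flip to black, move to (3,10). |black|=4 — new cell
Step 2: on WHITE (3,10): turn R to W, flip to black, move to (3,9). |black|=5 — new cell
Step 3: on BLACK (3,9): turn L to S, flip to white, move to (4,9). |black|=4 — new cell
Step 4: on WHITE (4,9): turn R to W, flip to black, move to (4,8). |black|=5 — new cell
Step 5: on WHITE (4,8): turn R to N, flip to black, move to (3,8). |black|=6 — new cell
Step 6: on WHITE (3,8): turn R to E, flip to black, move to (3,9). |black|=7 — REVISIT

Answer: yes 6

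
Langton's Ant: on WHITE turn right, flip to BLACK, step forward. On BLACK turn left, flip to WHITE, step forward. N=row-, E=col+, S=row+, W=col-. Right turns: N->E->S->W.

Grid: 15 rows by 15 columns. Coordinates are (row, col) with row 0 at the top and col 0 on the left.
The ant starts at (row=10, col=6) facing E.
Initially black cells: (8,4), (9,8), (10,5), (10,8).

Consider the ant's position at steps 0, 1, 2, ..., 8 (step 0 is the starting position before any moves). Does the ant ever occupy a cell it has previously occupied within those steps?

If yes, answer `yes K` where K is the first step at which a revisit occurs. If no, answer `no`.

Answer: yes 7

Derivation:
Step 1: on WHITE (10,6): turn R to S, flip to black, move to (11,6). |black|=5 — new cell
Step 2: on WHITE (11,6): turn R to W, flip to black, move to (11,5). |black|=6 — new cell
Step 3: on WHITE (11,5): turn R to N, flip to black, move to (10,5). |black|=7 — new cell
Step 4: on BLACK (10,5): turn L to W, flip to white, move to (10,4). |black|=6 — new cell
Step 5: on WHITE (10,4): turn R to N, flip to black, move to (9,4). |black|=7 — new cell
Step 6: on WHITE (9,4): turn R to E, flip to black, move to (9,5). |black|=8 — new cell
Step 7: on WHITE (9,5): turn R to S, flip to black, move to (10,5). |black|=9 — REVISIT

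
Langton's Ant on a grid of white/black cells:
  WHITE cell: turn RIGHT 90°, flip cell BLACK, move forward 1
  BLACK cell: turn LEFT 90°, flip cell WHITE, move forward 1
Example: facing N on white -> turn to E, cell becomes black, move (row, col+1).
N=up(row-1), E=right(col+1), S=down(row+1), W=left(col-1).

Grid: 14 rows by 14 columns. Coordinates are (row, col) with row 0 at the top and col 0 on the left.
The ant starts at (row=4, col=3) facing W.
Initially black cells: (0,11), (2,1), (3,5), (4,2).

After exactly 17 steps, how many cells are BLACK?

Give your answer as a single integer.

Answer: 15

Derivation:
Step 1: on WHITE (4,3): turn R to N, flip to black, move to (3,3). |black|=5
Step 2: on WHITE (3,3): turn R to E, flip to black, move to (3,4). |black|=6
Step 3: on WHITE (3,4): turn R to S, flip to black, move to (4,4). |black|=7
Step 4: on WHITE (4,4): turn R to W, flip to black, move to (4,3). |black|=8
Step 5: on BLACK (4,3): turn L to S, flip to white, move to (5,3). |black|=7
Step 6: on WHITE (5,3): turn R to W, flip to black, move to (5,2). |black|=8
Step 7: on WHITE (5,2): turn R to N, flip to black, move to (4,2). |black|=9
Step 8: on BLACK (4,2): turn L to W, flip to white, move to (4,1). |black|=8
Step 9: on WHITE (4,1): turn R to N, flip to black, move to (3,1). |black|=9
Step 10: on WHITE (3,1): turn R to E, flip to black, move to (3,2). |black|=10
Step 11: on WHITE (3,2): turn R to S, flip to black, move to (4,2). |black|=11
Step 12: on WHITE (4,2): turn R to W, flip to black, move to (4,1). |black|=12
Step 13: on BLACK (4,1): turn L to S, flip to white, move to (5,1). |black|=11
Step 14: on WHITE (5,1): turn R to W, flip to black, move to (5,0). |black|=12
Step 15: on WHITE (5,0): turn R to N, flip to black, move to (4,0). |black|=13
Step 16: on WHITE (4,0): turn R to E, flip to black, move to (4,1). |black|=14
Step 17: on WHITE (4,1): turn R to S, flip to black, move to (5,1). |black|=15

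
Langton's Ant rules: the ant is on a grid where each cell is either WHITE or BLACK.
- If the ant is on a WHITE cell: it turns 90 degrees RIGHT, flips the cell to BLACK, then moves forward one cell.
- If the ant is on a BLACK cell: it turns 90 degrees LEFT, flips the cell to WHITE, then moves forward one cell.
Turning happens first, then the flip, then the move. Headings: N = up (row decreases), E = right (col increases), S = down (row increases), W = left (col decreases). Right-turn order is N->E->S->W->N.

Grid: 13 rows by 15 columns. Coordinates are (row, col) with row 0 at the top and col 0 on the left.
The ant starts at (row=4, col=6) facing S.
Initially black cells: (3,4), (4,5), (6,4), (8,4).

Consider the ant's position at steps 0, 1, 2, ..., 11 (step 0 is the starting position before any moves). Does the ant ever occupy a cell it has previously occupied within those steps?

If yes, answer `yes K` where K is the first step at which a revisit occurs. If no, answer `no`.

Answer: yes 5

Derivation:
Step 1: on WHITE (4,6): turn R to W, flip to black, move to (4,5). |black|=5 — new cell
Step 2: on BLACK (4,5): turn L to S, flip to white, move to (5,5). |black|=4 — new cell
Step 3: on WHITE (5,5): turn R to W, flip to black, move to (5,4). |black|=5 — new cell
Step 4: on WHITE (5,4): turn R to N, flip to black, move to (4,4). |black|=6 — new cell
Step 5: on WHITE (4,4): turn R to E, flip to black, move to (4,5). |black|=7 — REVISIT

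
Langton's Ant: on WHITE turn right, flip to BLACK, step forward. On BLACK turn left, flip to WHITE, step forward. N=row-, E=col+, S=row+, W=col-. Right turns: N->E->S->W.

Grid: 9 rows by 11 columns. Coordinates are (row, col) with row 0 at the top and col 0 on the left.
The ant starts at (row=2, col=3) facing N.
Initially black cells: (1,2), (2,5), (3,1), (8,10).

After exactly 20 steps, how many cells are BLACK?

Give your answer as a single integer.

Answer: 10

Derivation:
Step 1: on WHITE (2,3): turn R to E, flip to black, move to (2,4). |black|=5
Step 2: on WHITE (2,4): turn R to S, flip to black, move to (3,4). |black|=6
Step 3: on WHITE (3,4): turn R to W, flip to black, move to (3,3). |black|=7
Step 4: on WHITE (3,3): turn R to N, flip to black, move to (2,3). |black|=8
Step 5: on BLACK (2,3): turn L to W, flip to white, move to (2,2). |black|=7
Step 6: on WHITE (2,2): turn R to N, flip to black, move to (1,2). |black|=8
Step 7: on BLACK (1,2): turn L to W, flip to white, move to (1,1). |black|=7
Step 8: on WHITE (1,1): turn R to N, flip to black, move to (0,1). |black|=8
Step 9: on WHITE (0,1): turn R to E, flip to black, move to (0,2). |black|=9
Step 10: on WHITE (0,2): turn R to S, flip to black, move to (1,2). |black|=10
Step 11: on WHITE (1,2): turn R to W, flip to black, move to (1,1). |black|=11
Step 12: on BLACK (1,1): turn L to S, flip to white, move to (2,1). |black|=10
Step 13: on WHITE (2,1): turn R to W, flip to black, move to (2,0). |black|=11
Step 14: on WHITE (2,0): turn R to N, flip to black, move to (1,0). |black|=12
Step 15: on WHITE (1,0): turn R to E, flip to black, move to (1,1). |black|=13
Step 16: on WHITE (1,1): turn R to S, flip to black, move to (2,1). |black|=14
Step 17: on BLACK (2,1): turn L to E, flip to white, move to (2,2). |black|=13
Step 18: on BLACK (2,2): turn L to N, flip to white, move to (1,2). |black|=12
Step 19: on BLACK (1,2): turn L to W, flip to white, move to (1,1). |black|=11
Step 20: on BLACK (1,1): turn L to S, flip to white, move to (2,1). |black|=10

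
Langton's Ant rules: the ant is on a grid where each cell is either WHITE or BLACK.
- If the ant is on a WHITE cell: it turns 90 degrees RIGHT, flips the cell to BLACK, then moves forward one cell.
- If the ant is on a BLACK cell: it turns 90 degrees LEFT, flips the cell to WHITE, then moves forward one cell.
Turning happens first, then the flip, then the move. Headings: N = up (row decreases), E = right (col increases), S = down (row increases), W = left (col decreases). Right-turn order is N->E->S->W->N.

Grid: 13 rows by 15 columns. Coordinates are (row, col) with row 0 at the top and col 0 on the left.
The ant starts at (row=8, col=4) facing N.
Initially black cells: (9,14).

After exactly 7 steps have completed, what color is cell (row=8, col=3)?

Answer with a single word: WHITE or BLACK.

Step 1: on WHITE (8,4): turn R to E, flip to black, move to (8,5). |black|=2
Step 2: on WHITE (8,5): turn R to S, flip to black, move to (9,5). |black|=3
Step 3: on WHITE (9,5): turn R to W, flip to black, move to (9,4). |black|=4
Step 4: on WHITE (9,4): turn R to N, flip to black, move to (8,4). |black|=5
Step 5: on BLACK (8,4): turn L to W, flip to white, move to (8,3). |black|=4
Step 6: on WHITE (8,3): turn R to N, flip to black, move to (7,3). |black|=5
Step 7: on WHITE (7,3): turn R to E, flip to black, move to (7,4). |black|=6

Answer: BLACK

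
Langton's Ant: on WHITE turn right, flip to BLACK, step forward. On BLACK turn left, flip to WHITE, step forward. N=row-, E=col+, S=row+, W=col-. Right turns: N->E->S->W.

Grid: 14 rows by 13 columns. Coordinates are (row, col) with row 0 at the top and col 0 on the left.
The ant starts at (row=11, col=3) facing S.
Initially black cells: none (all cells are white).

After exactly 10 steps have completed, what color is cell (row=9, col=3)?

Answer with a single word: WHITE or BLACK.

Step 1: on WHITE (11,3): turn R to W, flip to black, move to (11,2). |black|=1
Step 2: on WHITE (11,2): turn R to N, flip to black, move to (10,2). |black|=2
Step 3: on WHITE (10,2): turn R to E, flip to black, move to (10,3). |black|=3
Step 4: on WHITE (10,3): turn R to S, flip to black, move to (11,3). |black|=4
Step 5: on BLACK (11,3): turn L to E, flip to white, move to (11,4). |black|=3
Step 6: on WHITE (11,4): turn R to S, flip to black, move to (12,4). |black|=4
Step 7: on WHITE (12,4): turn R to W, flip to black, move to (12,3). |black|=5
Step 8: on WHITE (12,3): turn R to N, flip to black, move to (11,3). |black|=6
Step 9: on WHITE (11,3): turn R to E, flip to black, move to (11,4). |black|=7
Step 10: on BLACK (11,4): turn L to N, flip to white, move to (10,4). |black|=6

Answer: WHITE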